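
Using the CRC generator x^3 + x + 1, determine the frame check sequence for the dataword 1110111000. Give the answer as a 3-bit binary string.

Append 3 zeros: 1110111000000. Divide by 1011 (XOR where the leading bit is 1):
  pos 0: 1110 XOR 1011 = 0101
  pos 1: 1011 XOR 1011 = 0000
  pos 5: 1100 XOR 1011 = 0111
  pos 6: 1110 XOR 1011 = 0101
  pos 7: 1010 XOR 1011 = 0001
Remainder (last 3 bits) = 100. This is the CRC / FCS.

100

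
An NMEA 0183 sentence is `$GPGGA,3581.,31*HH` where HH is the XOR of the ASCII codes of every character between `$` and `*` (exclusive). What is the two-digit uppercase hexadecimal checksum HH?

XOR the ASCII codes of the payload characters:
  'G' = 0x47 → acc = 0x47
  'P' = 0x50 → acc = 0x17
  'G' = 0x47 → acc = 0x50
  'G' = 0x47 → acc = 0x17
  'A' = 0x41 → acc = 0x56
  ',' = 0x2C → acc = 0x7A
  '3' = 0x33 → acc = 0x49
  '5' = 0x35 → acc = 0x7C
  '8' = 0x38 → acc = 0x44
  '1' = 0x31 → acc = 0x75
  '.' = 0x2E → acc = 0x5B
  ',' = 0x2C → acc = 0x77
  '3' = 0x33 → acc = 0x44
  '1' = 0x31 → acc = 0x75
Checksum = 0x75.

75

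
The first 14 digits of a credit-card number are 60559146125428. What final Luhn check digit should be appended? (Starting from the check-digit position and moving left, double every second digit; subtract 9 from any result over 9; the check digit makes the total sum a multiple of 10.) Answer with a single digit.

Partial digits right→left: 8 2 4 5 2 1 6 4 1 9 5 5 0 6
Double every second digit counting from the check-digit position (so the 1st, 3rd, 5th, ... of the partial from the right).
  doubled (with −9 where >9): 7 8 4 3 2 1 0 → sum 25
  kept as-is: 2 5 1 4 9 5 6 → sum 32
Total = 25 + 32 = 57.
Check digit = (10 − (57 mod 10)) mod 10 = 3.

3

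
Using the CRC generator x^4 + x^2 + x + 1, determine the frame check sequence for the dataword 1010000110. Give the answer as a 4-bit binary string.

1001

Append 4 zeros: 10100001100000. Divide by 10111 (XOR where the leading bit is 1):
  pos 0: 10100 XOR 10111 = 00011
  pos 3: 11001 XOR 10111 = 01110
  pos 4: 11101 XOR 10111 = 01010
  pos 5: 10100 XOR 10111 = 00011
  pos 8: 11000 XOR 10111 = 01111
  pos 9: 11110 XOR 10111 = 01001
Remainder (last 4 bits) = 1001. This is the CRC / FCS.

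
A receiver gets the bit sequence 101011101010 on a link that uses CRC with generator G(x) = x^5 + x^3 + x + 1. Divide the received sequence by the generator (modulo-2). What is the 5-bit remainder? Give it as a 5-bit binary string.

00001

Modulo-2 division of 101011101010 by 101011:
  pos 0: 101011 XOR 101011 = 000000
  pos 6: 101010 XOR 101011 = 000001
Remainder = 00001 (nonzero — an error is detected).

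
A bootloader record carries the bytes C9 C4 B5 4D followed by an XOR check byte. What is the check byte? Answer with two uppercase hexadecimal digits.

F5

XOR the bytes together:
  start with 0xC9
  0xC9 ⊕ 0xC4 = 0x0D
  0x0D ⊕ 0xB5 = 0xB8
  0xB8 ⊕ 0x4D = 0xF5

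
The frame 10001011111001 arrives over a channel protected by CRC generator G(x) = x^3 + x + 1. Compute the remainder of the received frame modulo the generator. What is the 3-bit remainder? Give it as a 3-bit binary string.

Modulo-2 division of 10001011111001 by 1011:
  pos 0: 1000 XOR 1011 = 0011
  pos 2: 1110 XOR 1011 = 0101
  pos 3: 1011 XOR 1011 = 0000
  pos 7: 1111 XOR 1011 = 0100
  pos 8: 1000 XOR 1011 = 0011
  pos 10: 1101 XOR 1011 = 0110
Remainder = 110 (nonzero — an error is detected).

110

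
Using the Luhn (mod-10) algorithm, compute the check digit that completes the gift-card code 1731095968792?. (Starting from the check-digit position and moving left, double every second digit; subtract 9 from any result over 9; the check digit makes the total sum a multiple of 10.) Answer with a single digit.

Partial digits right→left: 2 9 7 8 6 9 5 9 0 1 3 7 1
Double every second digit counting from the check-digit position (so the 1st, 3rd, 5th, ... of the partial from the right).
  doubled (with −9 where >9): 4 5 3 1 0 6 2 → sum 21
  kept as-is: 9 8 9 9 1 7 → sum 43
Total = 21 + 43 = 64.
Check digit = (10 − (64 mod 10)) mod 10 = 6.

6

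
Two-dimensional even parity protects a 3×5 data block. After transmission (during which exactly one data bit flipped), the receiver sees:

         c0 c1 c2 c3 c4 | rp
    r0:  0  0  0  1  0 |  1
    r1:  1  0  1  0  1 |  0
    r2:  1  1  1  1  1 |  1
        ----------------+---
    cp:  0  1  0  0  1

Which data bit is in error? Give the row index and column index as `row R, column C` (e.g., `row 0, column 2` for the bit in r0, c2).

Recompute each row's even parity and compare to rp:
  r0: data parity 1, sent rp 1 → ok
  r1: data parity 1, sent rp 0 → mismatch
  r2: data parity 1, sent rp 1 → ok
Recompute each column's even parity and compare to cp:
  c0: data parity 0, sent cp 0 → ok
  c1: data parity 1, sent cp 1 → ok
  c2: data parity 0, sent cp 0 → ok
  c3: data parity 0, sent cp 0 → ok
  c4: data parity 0, sent cp 1 → mismatch
Exactly one row (r1) and one column (c4) fail → the flipped bit is at their intersection.

row 1, column 4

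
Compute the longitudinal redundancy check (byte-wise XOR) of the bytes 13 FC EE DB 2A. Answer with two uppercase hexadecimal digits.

F0

XOR the bytes together:
  start with 0x13
  0x13 ⊕ 0xFC = 0xEF
  0xEF ⊕ 0xEE = 0x01
  0x01 ⊕ 0xDB = 0xDA
  0xDA ⊕ 0x2A = 0xF0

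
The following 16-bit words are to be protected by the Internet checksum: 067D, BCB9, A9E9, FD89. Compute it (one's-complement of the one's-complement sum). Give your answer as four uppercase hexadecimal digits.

One's-complement addition (fold any carry out of bit 15 back into bit 0):
  0x067D + 0xBCB9 = 0x0C336
  0xC336 + 0xA9E9 = 0x16D1F → wrap carry → 0x6D20
  0x6D20 + 0xFD89 = 0x16AA9 → wrap carry → 0x6AAA
One's-complement sum = 0x6AAA.
Checksum = ~0x6AAA & 0xFFFF = 0x9555.

9555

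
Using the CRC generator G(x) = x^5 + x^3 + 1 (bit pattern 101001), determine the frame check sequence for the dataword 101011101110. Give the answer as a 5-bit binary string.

01000

Append 5 zeros: 10101110111000000. Divide by 101001 (XOR where the leading bit is 1):
  pos 0: 101011 XOR 101001 = 000010
  pos 4: 101011 XOR 101001 = 000010
  pos 8: 101000 XOR 101001 = 000001
Remainder (last 5 bits) = 01000. This is the CRC / FCS.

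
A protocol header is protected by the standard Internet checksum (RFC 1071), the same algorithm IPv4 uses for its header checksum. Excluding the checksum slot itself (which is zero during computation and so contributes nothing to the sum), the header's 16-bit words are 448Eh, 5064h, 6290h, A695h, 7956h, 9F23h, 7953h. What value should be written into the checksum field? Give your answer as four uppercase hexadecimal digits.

One's-complement addition (fold any carry out of bit 15 back into bit 0):
  0x448E + 0x5064 = 0x094F2
  0x94F2 + 0x6290 = 0x0F782
  0xF782 + 0xA695 = 0x19E17 → wrap carry → 0x9E18
  0x9E18 + 0x7956 = 0x1176E → wrap carry → 0x176F
  0x176F + 0x9F23 = 0x0B692
  0xB692 + 0x7953 = 0x12FE5 → wrap carry → 0x2FE6
One's-complement sum = 0x2FE6.
Checksum = ~0x2FE6 & 0xFFFF = 0xD019.

D019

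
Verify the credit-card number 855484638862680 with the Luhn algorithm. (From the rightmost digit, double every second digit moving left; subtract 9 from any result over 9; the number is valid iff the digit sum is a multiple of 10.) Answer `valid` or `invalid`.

invalid

From the right, keep odd positions and double even positions (subtract 9 from any doubled value over 9):
  doubled (positions 2,4,...): 7 4 7 6 8 8 1 → sum 41
  kept (positions 1,3,...): 0 6 6 8 6 8 5 8 → sum 47
Total = 88.
88 mod 10 = 8, so the number is invalid.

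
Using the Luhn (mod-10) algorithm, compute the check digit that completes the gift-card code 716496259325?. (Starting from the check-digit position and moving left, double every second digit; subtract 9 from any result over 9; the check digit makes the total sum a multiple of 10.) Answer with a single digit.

4

Partial digits right→left: 5 2 3 9 5 2 6 9 4 6 1 7
Double every second digit counting from the check-digit position (so the 1st, 3rd, 5th, ... of the partial from the right).
  doubled (with −9 where >9): 1 6 1 3 8 2 → sum 21
  kept as-is: 2 9 2 9 6 7 → sum 35
Total = 21 + 35 = 56.
Check digit = (10 − (56 mod 10)) mod 10 = 4.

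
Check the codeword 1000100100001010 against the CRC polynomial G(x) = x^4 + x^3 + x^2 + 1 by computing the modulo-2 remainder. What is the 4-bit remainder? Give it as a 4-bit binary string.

Modulo-2 division of 1000100100001010 by 11101:
  pos 0: 10001 XOR 11101 = 01100
  pos 1: 11000 XOR 11101 = 00101
  pos 3: 10101 XOR 11101 = 01000
  pos 4: 10000 XOR 11101 = 01101
  pos 5: 11010 XOR 11101 = 00111
  pos 7: 11100 XOR 11101 = 00001
  pos 11: 11010 XOR 11101 = 00111
Remainder = 0111 (nonzero — an error is detected).

0111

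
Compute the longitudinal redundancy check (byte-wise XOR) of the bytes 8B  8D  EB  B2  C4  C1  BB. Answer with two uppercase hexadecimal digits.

E1

XOR the bytes together:
  start with 0x8B
  0x8B ⊕ 0x8D = 0x06
  0x06 ⊕ 0xEB = 0xED
  0xED ⊕ 0xB2 = 0x5F
  0x5F ⊕ 0xC4 = 0x9B
  0x9B ⊕ 0xC1 = 0x5A
  0x5A ⊕ 0xBB = 0xE1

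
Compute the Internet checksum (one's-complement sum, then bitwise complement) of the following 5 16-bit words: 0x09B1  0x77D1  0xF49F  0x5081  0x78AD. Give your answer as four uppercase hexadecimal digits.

One's-complement addition (fold any carry out of bit 15 back into bit 0):
  0x09B1 + 0x77D1 = 0x08182
  0x8182 + 0xF49F = 0x17621 → wrap carry → 0x7622
  0x7622 + 0x5081 = 0x0C6A3
  0xC6A3 + 0x78AD = 0x13F50 → wrap carry → 0x3F51
One's-complement sum = 0x3F51.
Checksum = ~0x3F51 & 0xFFFF = 0xC0AE.

C0AE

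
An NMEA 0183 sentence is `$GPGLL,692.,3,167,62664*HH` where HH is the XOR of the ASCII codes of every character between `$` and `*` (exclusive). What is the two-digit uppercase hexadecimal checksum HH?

XOR the ASCII codes of the payload characters:
  'G' = 0x47 → acc = 0x47
  'P' = 0x50 → acc = 0x17
  'G' = 0x47 → acc = 0x50
  'L' = 0x4C → acc = 0x1C
  'L' = 0x4C → acc = 0x50
  ',' = 0x2C → acc = 0x7C
  '6' = 0x36 → acc = 0x4A
  '9' = 0x39 → acc = 0x73
  '2' = 0x32 → acc = 0x41
  '.' = 0x2E → acc = 0x6F
  ',' = 0x2C → acc = 0x43
  '3' = 0x33 → acc = 0x70
  ',' = 0x2C → acc = 0x5C
  '1' = 0x31 → acc = 0x6D
  '6' = 0x36 → acc = 0x5B
  '7' = 0x37 → acc = 0x6C
  ',' = 0x2C → acc = 0x40
  '6' = 0x36 → acc = 0x76
  '2' = 0x32 → acc = 0x44
  '6' = 0x36 → acc = 0x72
  '6' = 0x36 → acc = 0x44
  '4' = 0x34 → acc = 0x70
Checksum = 0x70.

70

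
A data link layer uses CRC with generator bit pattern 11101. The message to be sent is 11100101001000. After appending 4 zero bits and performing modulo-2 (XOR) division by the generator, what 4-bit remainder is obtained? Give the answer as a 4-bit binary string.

Append 4 zeros: 111001010010000000. Divide by 11101 (XOR where the leading bit is 1):
  pos 0: 11100 XOR 11101 = 00001
  pos 4: 11010 XOR 11101 = 00111
  pos 6: 11101 XOR 11101 = 00000
Remainder (last 4 bits) = 0000. This is the CRC / FCS.

0000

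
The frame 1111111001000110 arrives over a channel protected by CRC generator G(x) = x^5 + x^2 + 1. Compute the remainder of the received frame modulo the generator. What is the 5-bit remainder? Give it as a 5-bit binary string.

Modulo-2 division of 1111111001000110 by 100101:
  pos 0: 111111 XOR 100101 = 011010
  pos 1: 110101 XOR 100101 = 010000
  pos 2: 100000 XOR 100101 = 000101
  pos 5: 101010 XOR 100101 = 001111
  pos 7: 111100 XOR 100101 = 011001
  pos 8: 110011 XOR 100101 = 010110
  pos 9: 101101 XOR 100101 = 001000
Remainder = 10000 (nonzero — an error is detected).

10000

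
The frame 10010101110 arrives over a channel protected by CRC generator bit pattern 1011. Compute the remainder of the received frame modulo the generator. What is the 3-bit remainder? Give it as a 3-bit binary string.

000

Modulo-2 division of 10010101110 by 1011:
  pos 0: 1001 XOR 1011 = 0010
  pos 2: 1001 XOR 1011 = 0010
  pos 4: 1001 XOR 1011 = 0010
  pos 6: 1011 XOR 1011 = 0000
Remainder = 000 (zero — the frame passes the CRC check).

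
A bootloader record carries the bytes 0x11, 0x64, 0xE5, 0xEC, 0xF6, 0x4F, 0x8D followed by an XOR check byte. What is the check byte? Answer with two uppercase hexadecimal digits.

XOR the bytes together:
  start with 0x11
  0x11 ⊕ 0x64 = 0x75
  0x75 ⊕ 0xE5 = 0x90
  0x90 ⊕ 0xEC = 0x7C
  0x7C ⊕ 0xF6 = 0x8A
  0x8A ⊕ 0x4F = 0xC5
  0xC5 ⊕ 0x8D = 0x48

48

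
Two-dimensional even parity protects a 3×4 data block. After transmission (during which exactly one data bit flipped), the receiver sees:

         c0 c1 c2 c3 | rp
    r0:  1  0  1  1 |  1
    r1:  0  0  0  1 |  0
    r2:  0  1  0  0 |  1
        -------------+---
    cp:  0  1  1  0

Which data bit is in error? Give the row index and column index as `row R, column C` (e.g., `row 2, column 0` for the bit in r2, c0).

Recompute each row's even parity and compare to rp:
  r0: data parity 1, sent rp 1 → ok
  r1: data parity 1, sent rp 0 → mismatch
  r2: data parity 1, sent rp 1 → ok
Recompute each column's even parity and compare to cp:
  c0: data parity 1, sent cp 0 → mismatch
  c1: data parity 1, sent cp 1 → ok
  c2: data parity 1, sent cp 1 → ok
  c3: data parity 0, sent cp 0 → ok
Exactly one row (r1) and one column (c0) fail → the flipped bit is at their intersection.

row 1, column 0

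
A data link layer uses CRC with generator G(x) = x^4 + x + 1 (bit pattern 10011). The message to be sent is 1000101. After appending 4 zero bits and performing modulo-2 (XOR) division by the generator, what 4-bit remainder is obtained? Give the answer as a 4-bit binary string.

Append 4 zeros: 10001010000. Divide by 10011 (XOR where the leading bit is 1):
  pos 0: 10001 XOR 10011 = 00010
  pos 3: 10010 XOR 10011 = 00001
Remainder (last 4 bits) = 1000. This is the CRC / FCS.

1000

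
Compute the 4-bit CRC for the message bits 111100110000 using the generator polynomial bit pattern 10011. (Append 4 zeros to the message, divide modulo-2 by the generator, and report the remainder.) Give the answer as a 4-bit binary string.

Append 4 zeros: 1111001100000000. Divide by 10011 (XOR where the leading bit is 1):
  pos 0: 11110 XOR 10011 = 01101
  pos 1: 11010 XOR 10011 = 01001
  pos 2: 10011 XOR 10011 = 00000
  pos 7: 10000 XOR 10011 = 00011
  pos 10: 11000 XOR 10011 = 01011
  pos 11: 10110 XOR 10011 = 00101
Remainder (last 4 bits) = 0101. This is the CRC / FCS.

0101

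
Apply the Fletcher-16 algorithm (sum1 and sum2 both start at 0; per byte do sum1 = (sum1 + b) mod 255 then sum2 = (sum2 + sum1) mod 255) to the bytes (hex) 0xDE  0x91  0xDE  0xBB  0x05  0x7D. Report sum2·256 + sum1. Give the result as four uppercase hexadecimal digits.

478D

Running sums (mod 255):
  after byte 0 (0xDE): sum1=222, sum2=222
  after byte 1 (0x91): sum1=112, sum2=79
  after byte 2 (0xDE): sum1=79, sum2=158
  after byte 3 (0xBB): sum1=11, sum2=169
  after byte 4 (0x05): sum1=16, sum2=185
  after byte 5 (0x7D): sum1=141, sum2=71
Checksum = sum2·256 + sum1 = 71·256 + 141 = 18317 = 0x478D.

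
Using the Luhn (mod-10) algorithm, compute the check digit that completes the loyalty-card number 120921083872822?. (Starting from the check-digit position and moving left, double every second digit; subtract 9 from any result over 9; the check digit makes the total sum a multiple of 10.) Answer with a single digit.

Partial digits right→left: 2 2 8 2 7 8 3 8 0 1 2 9 0 2 1
Double every second digit counting from the check-digit position (so the 1st, 3rd, 5th, ... of the partial from the right).
  doubled (with −9 where >9): 4 7 5 6 0 4 0 2 → sum 28
  kept as-is: 2 2 8 8 1 9 2 → sum 32
Total = 28 + 32 = 60.
Check digit = (10 − (60 mod 10)) mod 10 = 0.

0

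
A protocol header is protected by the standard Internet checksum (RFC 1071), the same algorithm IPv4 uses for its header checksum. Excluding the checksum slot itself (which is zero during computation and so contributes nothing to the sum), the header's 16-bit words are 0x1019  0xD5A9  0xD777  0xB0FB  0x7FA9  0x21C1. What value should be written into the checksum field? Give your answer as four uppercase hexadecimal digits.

One's-complement addition (fold any carry out of bit 15 back into bit 0):
  0x1019 + 0xD5A9 = 0x0E5C2
  0xE5C2 + 0xD777 = 0x1BD39 → wrap carry → 0xBD3A
  0xBD3A + 0xB0FB = 0x16E35 → wrap carry → 0x6E36
  0x6E36 + 0x7FA9 = 0x0EDDF
  0xEDDF + 0x21C1 = 0x10FA0 → wrap carry → 0x0FA1
One's-complement sum = 0x0FA1.
Checksum = ~0x0FA1 & 0xFFFF = 0xF05E.

F05E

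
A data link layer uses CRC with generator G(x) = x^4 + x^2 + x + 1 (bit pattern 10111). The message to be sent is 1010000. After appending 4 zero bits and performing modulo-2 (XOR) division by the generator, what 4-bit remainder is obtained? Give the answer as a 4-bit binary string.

1010

Append 4 zeros: 10100000000. Divide by 10111 (XOR where the leading bit is 1):
  pos 0: 10100 XOR 10111 = 00011
  pos 3: 11000 XOR 10111 = 01111
  pos 4: 11110 XOR 10111 = 01001
  pos 5: 10010 XOR 10111 = 00101
Remainder (last 4 bits) = 1010. This is the CRC / FCS.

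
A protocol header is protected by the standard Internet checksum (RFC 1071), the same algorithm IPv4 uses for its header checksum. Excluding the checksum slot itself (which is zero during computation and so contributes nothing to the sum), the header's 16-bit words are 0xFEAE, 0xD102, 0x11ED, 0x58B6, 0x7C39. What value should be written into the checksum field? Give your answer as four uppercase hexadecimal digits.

One's-complement addition (fold any carry out of bit 15 back into bit 0):
  0xFEAE + 0xD102 = 0x1CFB0 → wrap carry → 0xCFB1
  0xCFB1 + 0x11ED = 0x0E19E
  0xE19E + 0x58B6 = 0x13A54 → wrap carry → 0x3A55
  0x3A55 + 0x7C39 = 0x0B68E
One's-complement sum = 0xB68E.
Checksum = ~0xB68E & 0xFFFF = 0x4971.

4971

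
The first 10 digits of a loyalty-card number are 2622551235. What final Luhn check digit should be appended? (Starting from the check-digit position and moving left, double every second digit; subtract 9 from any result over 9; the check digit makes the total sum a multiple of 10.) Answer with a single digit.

4

Partial digits right→left: 5 3 2 1 5 5 2 2 6 2
Double every second digit counting from the check-digit position (so the 1st, 3rd, 5th, ... of the partial from the right).
  doubled (with −9 where >9): 1 4 1 4 3 → sum 13
  kept as-is: 3 1 5 2 2 → sum 13
Total = 13 + 13 = 26.
Check digit = (10 − (26 mod 10)) mod 10 = 4.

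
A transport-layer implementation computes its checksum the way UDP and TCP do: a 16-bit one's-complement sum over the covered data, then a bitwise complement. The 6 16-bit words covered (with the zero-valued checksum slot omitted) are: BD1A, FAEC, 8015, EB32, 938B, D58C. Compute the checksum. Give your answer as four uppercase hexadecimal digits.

7397

One's-complement addition (fold any carry out of bit 15 back into bit 0):
  0xBD1A + 0xFAEC = 0x1B806 → wrap carry → 0xB807
  0xB807 + 0x8015 = 0x1381C → wrap carry → 0x381D
  0x381D + 0xEB32 = 0x1234F → wrap carry → 0x2350
  0x2350 + 0x938B = 0x0B6DB
  0xB6DB + 0xD58C = 0x18C67 → wrap carry → 0x8C68
One's-complement sum = 0x8C68.
Checksum = ~0x8C68 & 0xFFFF = 0x7397.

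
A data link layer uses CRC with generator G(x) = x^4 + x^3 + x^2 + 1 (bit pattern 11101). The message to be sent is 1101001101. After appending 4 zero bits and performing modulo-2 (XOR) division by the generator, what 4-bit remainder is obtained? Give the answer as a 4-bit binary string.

0011

Append 4 zeros: 11010011010000. Divide by 11101 (XOR where the leading bit is 1):
  pos 0: 11010 XOR 11101 = 00111
  pos 2: 11101 XOR 11101 = 00000
  pos 7: 10100 XOR 11101 = 01001
  pos 8: 10010 XOR 11101 = 01111
  pos 9: 11110 XOR 11101 = 00011
Remainder (last 4 bits) = 0011. This is the CRC / FCS.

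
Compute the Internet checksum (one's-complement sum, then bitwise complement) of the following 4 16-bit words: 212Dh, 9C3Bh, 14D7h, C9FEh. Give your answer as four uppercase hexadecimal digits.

One's-complement addition (fold any carry out of bit 15 back into bit 0):
  0x212D + 0x9C3B = 0x0BD68
  0xBD68 + 0x14D7 = 0x0D23F
  0xD23F + 0xC9FE = 0x19C3D → wrap carry → 0x9C3E
One's-complement sum = 0x9C3E.
Checksum = ~0x9C3E & 0xFFFF = 0x63C1.

63C1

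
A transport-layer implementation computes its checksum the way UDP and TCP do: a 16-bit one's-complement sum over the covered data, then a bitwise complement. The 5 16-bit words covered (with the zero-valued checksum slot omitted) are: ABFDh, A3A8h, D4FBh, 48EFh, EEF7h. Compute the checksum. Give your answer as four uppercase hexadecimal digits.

A376

One's-complement addition (fold any carry out of bit 15 back into bit 0):
  0xABFD + 0xA3A8 = 0x14FA5 → wrap carry → 0x4FA6
  0x4FA6 + 0xD4FB = 0x124A1 → wrap carry → 0x24A2
  0x24A2 + 0x48EF = 0x06D91
  0x6D91 + 0xEEF7 = 0x15C88 → wrap carry → 0x5C89
One's-complement sum = 0x5C89.
Checksum = ~0x5C89 & 0xFFFF = 0xA376.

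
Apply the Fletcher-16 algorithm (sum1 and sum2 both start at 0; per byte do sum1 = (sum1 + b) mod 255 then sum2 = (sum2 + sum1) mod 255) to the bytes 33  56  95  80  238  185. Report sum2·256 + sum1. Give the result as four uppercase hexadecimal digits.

Running sums (mod 255):
  after byte 0 (33): sum1=33, sum2=33
  after byte 1 (56): sum1=89, sum2=122
  after byte 2 (95): sum1=184, sum2=51
  after byte 3 (80): sum1=9, sum2=60
  after byte 4 (238): sum1=247, sum2=52
  after byte 5 (185): sum1=177, sum2=229
Checksum = sum2·256 + sum1 = 229·256 + 177 = 58801 = 0xE5B1.

E5B1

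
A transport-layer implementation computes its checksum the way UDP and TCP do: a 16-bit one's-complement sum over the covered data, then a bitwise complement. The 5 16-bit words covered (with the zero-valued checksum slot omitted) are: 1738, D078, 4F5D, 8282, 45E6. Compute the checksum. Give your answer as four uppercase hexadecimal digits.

0089

One's-complement addition (fold any carry out of bit 15 back into bit 0):
  0x1738 + 0xD078 = 0x0E7B0
  0xE7B0 + 0x4F5D = 0x1370D → wrap carry → 0x370E
  0x370E + 0x8282 = 0x0B990
  0xB990 + 0x45E6 = 0x0FF76
One's-complement sum = 0xFF76.
Checksum = ~0xFF76 & 0xFFFF = 0x0089.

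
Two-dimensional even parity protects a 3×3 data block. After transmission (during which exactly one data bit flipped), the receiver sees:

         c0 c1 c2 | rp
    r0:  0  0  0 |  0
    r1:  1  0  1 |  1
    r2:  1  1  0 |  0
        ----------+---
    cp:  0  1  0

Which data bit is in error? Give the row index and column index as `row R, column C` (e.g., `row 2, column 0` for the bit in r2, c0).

Recompute each row's even parity and compare to rp:
  r0: data parity 0, sent rp 0 → ok
  r1: data parity 0, sent rp 1 → mismatch
  r2: data parity 0, sent rp 0 → ok
Recompute each column's even parity and compare to cp:
  c0: data parity 0, sent cp 0 → ok
  c1: data parity 1, sent cp 1 → ok
  c2: data parity 1, sent cp 0 → mismatch
Exactly one row (r1) and one column (c2) fail → the flipped bit is at their intersection.

row 1, column 2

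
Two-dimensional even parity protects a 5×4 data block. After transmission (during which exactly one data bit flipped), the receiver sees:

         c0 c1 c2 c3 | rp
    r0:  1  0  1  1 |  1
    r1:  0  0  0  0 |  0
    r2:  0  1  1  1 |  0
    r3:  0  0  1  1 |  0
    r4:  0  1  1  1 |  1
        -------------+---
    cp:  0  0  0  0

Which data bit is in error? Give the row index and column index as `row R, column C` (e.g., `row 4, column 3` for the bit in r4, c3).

Recompute each row's even parity and compare to rp:
  r0: data parity 1, sent rp 1 → ok
  r1: data parity 0, sent rp 0 → ok
  r2: data parity 1, sent rp 0 → mismatch
  r3: data parity 0, sent rp 0 → ok
  r4: data parity 1, sent rp 1 → ok
Recompute each column's even parity and compare to cp:
  c0: data parity 1, sent cp 0 → mismatch
  c1: data parity 0, sent cp 0 → ok
  c2: data parity 0, sent cp 0 → ok
  c3: data parity 0, sent cp 0 → ok
Exactly one row (r2) and one column (c0) fail → the flipped bit is at their intersection.

row 2, column 0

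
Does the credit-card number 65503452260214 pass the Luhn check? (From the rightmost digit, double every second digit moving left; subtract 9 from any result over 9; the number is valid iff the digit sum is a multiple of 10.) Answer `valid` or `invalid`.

From the right, keep odd positions and double even positions (subtract 9 from any doubled value over 9):
  doubled (positions 2,4,...): 2 0 4 1 6 1 3 → sum 17
  kept (positions 1,3,...): 4 2 6 2 4 0 5 → sum 23
Total = 40.
40 mod 10 = 0, so the number is valid.

valid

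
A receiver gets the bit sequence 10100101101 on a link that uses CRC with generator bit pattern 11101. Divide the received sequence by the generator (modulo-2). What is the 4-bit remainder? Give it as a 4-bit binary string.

0000

Modulo-2 division of 10100101101 by 11101:
  pos 0: 10100 XOR 11101 = 01001
  pos 1: 10011 XOR 11101 = 01110
  pos 2: 11100 XOR 11101 = 00001
  pos 6: 11101 XOR 11101 = 00000
Remainder = 0000 (zero — the frame passes the CRC check).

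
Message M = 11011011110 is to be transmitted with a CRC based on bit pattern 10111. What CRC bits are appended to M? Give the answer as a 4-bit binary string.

Append 4 zeros: 110110111100000. Divide by 10111 (XOR where the leading bit is 1):
  pos 0: 11011 XOR 10111 = 01100
  pos 1: 11000 XOR 10111 = 01111
  pos 2: 11111 XOR 10111 = 01000
  pos 3: 10001 XOR 10111 = 00110
  pos 5: 11011 XOR 10111 = 01100
  pos 6: 11000 XOR 10111 = 01111
  pos 7: 11110 XOR 10111 = 01001
  pos 8: 10010 XOR 10111 = 00101
  pos 10: 10100 XOR 10111 = 00011
Remainder (last 4 bits) = 0011. This is the CRC / FCS.

0011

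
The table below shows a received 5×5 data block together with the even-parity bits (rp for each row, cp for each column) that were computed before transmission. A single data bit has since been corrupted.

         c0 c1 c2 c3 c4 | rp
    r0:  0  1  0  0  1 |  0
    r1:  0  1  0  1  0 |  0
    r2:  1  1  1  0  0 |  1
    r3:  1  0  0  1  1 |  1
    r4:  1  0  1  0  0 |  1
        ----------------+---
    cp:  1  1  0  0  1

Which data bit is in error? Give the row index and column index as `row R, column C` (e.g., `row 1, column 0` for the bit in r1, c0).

Recompute each row's even parity and compare to rp:
  r0: data parity 0, sent rp 0 → ok
  r1: data parity 0, sent rp 0 → ok
  r2: data parity 1, sent rp 1 → ok
  r3: data parity 1, sent rp 1 → ok
  r4: data parity 0, sent rp 1 → mismatch
Recompute each column's even parity and compare to cp:
  c0: data parity 1, sent cp 1 → ok
  c1: data parity 1, sent cp 1 → ok
  c2: data parity 0, sent cp 0 → ok
  c3: data parity 0, sent cp 0 → ok
  c4: data parity 0, sent cp 1 → mismatch
Exactly one row (r4) and one column (c4) fail → the flipped bit is at their intersection.

row 4, column 4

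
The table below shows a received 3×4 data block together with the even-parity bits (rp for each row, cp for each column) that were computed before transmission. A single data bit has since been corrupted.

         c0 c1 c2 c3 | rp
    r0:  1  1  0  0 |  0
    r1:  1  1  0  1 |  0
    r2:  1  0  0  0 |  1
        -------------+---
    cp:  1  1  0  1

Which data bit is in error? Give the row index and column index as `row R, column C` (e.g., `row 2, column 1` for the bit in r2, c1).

Recompute each row's even parity and compare to rp:
  r0: data parity 0, sent rp 0 → ok
  r1: data parity 1, sent rp 0 → mismatch
  r2: data parity 1, sent rp 1 → ok
Recompute each column's even parity and compare to cp:
  c0: data parity 1, sent cp 1 → ok
  c1: data parity 0, sent cp 1 → mismatch
  c2: data parity 0, sent cp 0 → ok
  c3: data parity 1, sent cp 1 → ok
Exactly one row (r1) and one column (c1) fail → the flipped bit is at their intersection.

row 1, column 1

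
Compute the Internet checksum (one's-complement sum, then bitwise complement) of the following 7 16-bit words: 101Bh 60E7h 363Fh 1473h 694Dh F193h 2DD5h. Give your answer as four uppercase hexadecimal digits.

One's-complement addition (fold any carry out of bit 15 back into bit 0):
  0x101B + 0x60E7 = 0x07102
  0x7102 + 0x363F = 0x0A741
  0xA741 + 0x1473 = 0x0BBB4
  0xBBB4 + 0x694D = 0x12501 → wrap carry → 0x2502
  0x2502 + 0xF193 = 0x11695 → wrap carry → 0x1696
  0x1696 + 0x2DD5 = 0x0446B
One's-complement sum = 0x446B.
Checksum = ~0x446B & 0xFFFF = 0xBB94.

BB94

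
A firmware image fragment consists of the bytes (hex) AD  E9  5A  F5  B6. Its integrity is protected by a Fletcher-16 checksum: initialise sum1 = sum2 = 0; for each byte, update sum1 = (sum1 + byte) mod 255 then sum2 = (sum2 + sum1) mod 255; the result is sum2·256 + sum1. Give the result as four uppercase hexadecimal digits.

Running sums (mod 255):
  after byte 0 (AD): sum1=173, sum2=173
  after byte 1 (E9): sum1=151, sum2=69
  after byte 2 (5A): sum1=241, sum2=55
  after byte 3 (F5): sum1=231, sum2=31
  after byte 4 (B6): sum1=158, sum2=189
Checksum = sum2·256 + sum1 = 189·256 + 158 = 48542 = 0xBD9E.

BD9E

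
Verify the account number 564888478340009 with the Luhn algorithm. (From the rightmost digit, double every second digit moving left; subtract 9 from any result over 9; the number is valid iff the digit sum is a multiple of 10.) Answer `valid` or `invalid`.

valid

From the right, keep odd positions and double even positions (subtract 9 from any doubled value over 9):
  doubled (positions 2,4,...): 0 0 6 5 7 7 3 → sum 28
  kept (positions 1,3,...): 9 0 4 8 4 8 4 5 → sum 42
Total = 70.
70 mod 10 = 0, so the number is valid.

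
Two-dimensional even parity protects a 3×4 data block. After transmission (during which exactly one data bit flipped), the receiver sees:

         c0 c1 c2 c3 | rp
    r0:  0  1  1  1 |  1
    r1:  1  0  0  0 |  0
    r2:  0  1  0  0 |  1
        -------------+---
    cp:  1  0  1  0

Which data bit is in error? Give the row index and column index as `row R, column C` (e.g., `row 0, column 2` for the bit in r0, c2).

Recompute each row's even parity and compare to rp:
  r0: data parity 1, sent rp 1 → ok
  r1: data parity 1, sent rp 0 → mismatch
  r2: data parity 1, sent rp 1 → ok
Recompute each column's even parity and compare to cp:
  c0: data parity 1, sent cp 1 → ok
  c1: data parity 0, sent cp 0 → ok
  c2: data parity 1, sent cp 1 → ok
  c3: data parity 1, sent cp 0 → mismatch
Exactly one row (r1) and one column (c3) fail → the flipped bit is at their intersection.

row 1, column 3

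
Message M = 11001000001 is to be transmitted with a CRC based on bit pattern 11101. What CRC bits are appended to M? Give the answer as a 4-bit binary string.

Append 4 zeros: 110010000010000. Divide by 11101 (XOR where the leading bit is 1):
  pos 0: 11001 XOR 11101 = 00100
  pos 2: 10000 XOR 11101 = 01101
  pos 3: 11010 XOR 11101 = 00111
  pos 5: 11100 XOR 11101 = 00001
  pos 9: 11000 XOR 11101 = 00101
Remainder (last 4 bits) = 1010. This is the CRC / FCS.

1010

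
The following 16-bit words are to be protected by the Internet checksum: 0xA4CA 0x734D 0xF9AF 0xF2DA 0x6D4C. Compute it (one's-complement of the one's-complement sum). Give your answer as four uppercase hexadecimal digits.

8E10

One's-complement addition (fold any carry out of bit 15 back into bit 0):
  0xA4CA + 0x734D = 0x11817 → wrap carry → 0x1818
  0x1818 + 0xF9AF = 0x111C7 → wrap carry → 0x11C8
  0x11C8 + 0xF2DA = 0x104A2 → wrap carry → 0x04A3
  0x04A3 + 0x6D4C = 0x071EF
One's-complement sum = 0x71EF.
Checksum = ~0x71EF & 0xFFFF = 0x8E10.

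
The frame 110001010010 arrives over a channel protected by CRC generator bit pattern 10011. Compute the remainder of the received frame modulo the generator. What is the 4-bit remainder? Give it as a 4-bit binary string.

Modulo-2 division of 110001010010 by 10011:
  pos 0: 11000 XOR 10011 = 01011
  pos 1: 10111 XOR 10011 = 00100
  pos 3: 10001 XOR 10011 = 00010
  pos 6: 10001 XOR 10011 = 00010
Remainder = 0100 (nonzero — an error is detected).

0100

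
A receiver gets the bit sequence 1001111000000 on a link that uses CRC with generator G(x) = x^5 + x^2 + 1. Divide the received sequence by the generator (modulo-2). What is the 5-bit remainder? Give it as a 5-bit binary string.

00111

Modulo-2 division of 1001111000000 by 100101:
  pos 0: 100111 XOR 100101 = 000010
  pos 4: 101000 XOR 100101 = 001101
  pos 6: 110100 XOR 100101 = 010001
  pos 7: 100010 XOR 100101 = 000111
Remainder = 00111 (nonzero — an error is detected).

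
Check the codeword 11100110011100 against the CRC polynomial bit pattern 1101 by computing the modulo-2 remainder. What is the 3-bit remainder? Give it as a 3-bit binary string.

Modulo-2 division of 11100110011100 by 1101:
  pos 0: 1110 XOR 1101 = 0011
  pos 2: 1101 XOR 1101 = 0000
  pos 6: 1001 XOR 1101 = 0100
  pos 7: 1001 XOR 1101 = 0100
  pos 8: 1001 XOR 1101 = 0100
  pos 9: 1000 XOR 1101 = 0101
  pos 10: 1010 XOR 1101 = 0111
Remainder = 111 (nonzero — an error is detected).

111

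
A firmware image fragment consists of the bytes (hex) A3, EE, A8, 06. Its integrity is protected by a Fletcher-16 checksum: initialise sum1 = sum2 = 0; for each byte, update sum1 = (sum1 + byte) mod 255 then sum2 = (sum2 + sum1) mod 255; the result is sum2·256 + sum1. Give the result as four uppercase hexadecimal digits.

Running sums (mod 255):
  after byte 0 (A3): sum1=163, sum2=163
  after byte 1 (EE): sum1=146, sum2=54
  after byte 2 (A8): sum1=59, sum2=113
  after byte 3 (06): sum1=65, sum2=178
Checksum = sum2·256 + sum1 = 178·256 + 65 = 45633 = 0xB241.

B241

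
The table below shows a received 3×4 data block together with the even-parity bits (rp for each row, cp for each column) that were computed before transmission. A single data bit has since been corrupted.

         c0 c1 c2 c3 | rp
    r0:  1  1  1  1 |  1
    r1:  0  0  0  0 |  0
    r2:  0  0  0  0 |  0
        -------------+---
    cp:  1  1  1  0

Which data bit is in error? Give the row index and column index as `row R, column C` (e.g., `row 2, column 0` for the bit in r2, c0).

row 0, column 3

Recompute each row's even parity and compare to rp:
  r0: data parity 0, sent rp 1 → mismatch
  r1: data parity 0, sent rp 0 → ok
  r2: data parity 0, sent rp 0 → ok
Recompute each column's even parity and compare to cp:
  c0: data parity 1, sent cp 1 → ok
  c1: data parity 1, sent cp 1 → ok
  c2: data parity 1, sent cp 1 → ok
  c3: data parity 1, sent cp 0 → mismatch
Exactly one row (r0) and one column (c3) fail → the flipped bit is at their intersection.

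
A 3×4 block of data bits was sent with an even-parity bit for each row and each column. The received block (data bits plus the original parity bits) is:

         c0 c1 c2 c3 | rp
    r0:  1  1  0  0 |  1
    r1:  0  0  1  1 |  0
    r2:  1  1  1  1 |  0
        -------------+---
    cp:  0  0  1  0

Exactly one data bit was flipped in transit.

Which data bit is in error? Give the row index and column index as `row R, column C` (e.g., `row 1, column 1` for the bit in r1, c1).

Recompute each row's even parity and compare to rp:
  r0: data parity 0, sent rp 1 → mismatch
  r1: data parity 0, sent rp 0 → ok
  r2: data parity 0, sent rp 0 → ok
Recompute each column's even parity and compare to cp:
  c0: data parity 0, sent cp 0 → ok
  c1: data parity 0, sent cp 0 → ok
  c2: data parity 0, sent cp 1 → mismatch
  c3: data parity 0, sent cp 0 → ok
Exactly one row (r0) and one column (c2) fail → the flipped bit is at their intersection.

row 0, column 2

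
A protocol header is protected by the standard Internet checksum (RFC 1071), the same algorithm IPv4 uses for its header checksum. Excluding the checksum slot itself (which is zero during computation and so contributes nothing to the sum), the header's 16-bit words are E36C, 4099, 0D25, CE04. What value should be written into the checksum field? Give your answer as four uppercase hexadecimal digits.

00D0

One's-complement addition (fold any carry out of bit 15 back into bit 0):
  0xE36C + 0x4099 = 0x12405 → wrap carry → 0x2406
  0x2406 + 0x0D25 = 0x0312B
  0x312B + 0xCE04 = 0x0FF2F
One's-complement sum = 0xFF2F.
Checksum = ~0xFF2F & 0xFFFF = 0x00D0.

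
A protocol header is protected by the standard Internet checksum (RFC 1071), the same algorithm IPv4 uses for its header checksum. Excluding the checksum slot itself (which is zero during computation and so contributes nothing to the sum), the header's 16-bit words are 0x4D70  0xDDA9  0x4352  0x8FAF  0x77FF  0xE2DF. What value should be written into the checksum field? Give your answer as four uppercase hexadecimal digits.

A704

One's-complement addition (fold any carry out of bit 15 back into bit 0):
  0x4D70 + 0xDDA9 = 0x12B19 → wrap carry → 0x2B1A
  0x2B1A + 0x4352 = 0x06E6C
  0x6E6C + 0x8FAF = 0x0FE1B
  0xFE1B + 0x77FF = 0x1761A → wrap carry → 0x761B
  0x761B + 0xE2DF = 0x158FA → wrap carry → 0x58FB
One's-complement sum = 0x58FB.
Checksum = ~0x58FB & 0xFFFF = 0xA704.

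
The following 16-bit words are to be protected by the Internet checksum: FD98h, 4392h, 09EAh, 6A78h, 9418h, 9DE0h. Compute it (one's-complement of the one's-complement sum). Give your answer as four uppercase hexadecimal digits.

1879

One's-complement addition (fold any carry out of bit 15 back into bit 0):
  0xFD98 + 0x4392 = 0x1412A → wrap carry → 0x412B
  0x412B + 0x09EA = 0x04B15
  0x4B15 + 0x6A78 = 0x0B58D
  0xB58D + 0x9418 = 0x149A5 → wrap carry → 0x49A6
  0x49A6 + 0x9DE0 = 0x0E786
One's-complement sum = 0xE786.
Checksum = ~0xE786 & 0xFFFF = 0x1879.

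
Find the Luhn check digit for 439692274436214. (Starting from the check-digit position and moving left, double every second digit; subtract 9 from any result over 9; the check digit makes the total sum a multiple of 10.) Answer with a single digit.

Partial digits right→left: 4 1 2 6 3 4 4 7 2 2 9 6 9 3 4
Double every second digit counting from the check-digit position (so the 1st, 3rd, 5th, ... of the partial from the right).
  doubled (with −9 where >9): 8 4 6 8 4 9 9 8 → sum 56
  kept as-is: 1 6 4 7 2 6 3 → sum 29
Total = 56 + 29 = 85.
Check digit = (10 − (85 mod 10)) mod 10 = 5.

5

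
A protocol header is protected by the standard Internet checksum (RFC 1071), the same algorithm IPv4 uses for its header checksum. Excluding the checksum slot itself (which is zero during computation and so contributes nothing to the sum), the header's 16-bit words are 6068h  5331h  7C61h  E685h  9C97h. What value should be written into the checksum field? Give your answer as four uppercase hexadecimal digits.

One's-complement addition (fold any carry out of bit 15 back into bit 0):
  0x6068 + 0x5331 = 0x0B399
  0xB399 + 0x7C61 = 0x12FFA → wrap carry → 0x2FFB
  0x2FFB + 0xE685 = 0x11680 → wrap carry → 0x1681
  0x1681 + 0x9C97 = 0x0B318
One's-complement sum = 0xB318.
Checksum = ~0xB318 & 0xFFFF = 0x4CE7.

4CE7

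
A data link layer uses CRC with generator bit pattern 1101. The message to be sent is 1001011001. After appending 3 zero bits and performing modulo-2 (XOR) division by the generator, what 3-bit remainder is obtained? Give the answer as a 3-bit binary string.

Append 3 zeros: 1001011001000. Divide by 1101 (XOR where the leading bit is 1):
  pos 0: 1001 XOR 1101 = 0100
  pos 1: 1000 XOR 1101 = 0101
  pos 2: 1011 XOR 1101 = 0110
  pos 3: 1101 XOR 1101 = 0000
  pos 9: 1000 XOR 1101 = 0101
Remainder (last 3 bits) = 101. This is the CRC / FCS.

101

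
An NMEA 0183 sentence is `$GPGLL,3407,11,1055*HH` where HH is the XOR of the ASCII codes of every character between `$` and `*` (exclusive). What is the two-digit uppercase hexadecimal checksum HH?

7D

XOR the ASCII codes of the payload characters:
  'G' = 0x47 → acc = 0x47
  'P' = 0x50 → acc = 0x17
  'G' = 0x47 → acc = 0x50
  'L' = 0x4C → acc = 0x1C
  'L' = 0x4C → acc = 0x50
  ',' = 0x2C → acc = 0x7C
  '3' = 0x33 → acc = 0x4F
  '4' = 0x34 → acc = 0x7B
  '0' = 0x30 → acc = 0x4B
  '7' = 0x37 → acc = 0x7C
  ',' = 0x2C → acc = 0x50
  '1' = 0x31 → acc = 0x61
  '1' = 0x31 → acc = 0x50
  ',' = 0x2C → acc = 0x7C
  '1' = 0x31 → acc = 0x4D
  '0' = 0x30 → acc = 0x7D
  '5' = 0x35 → acc = 0x48
  '5' = 0x35 → acc = 0x7D
Checksum = 0x7D.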